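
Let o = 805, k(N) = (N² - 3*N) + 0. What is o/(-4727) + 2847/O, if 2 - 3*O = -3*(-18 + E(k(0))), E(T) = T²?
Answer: -3108859/18908 ≈ -164.42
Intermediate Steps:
k(N) = N² - 3*N
O = -52/3 (O = ⅔ - (-1)*(-18 + (0*(-3 + 0))²) = ⅔ - (-1)*(-18 + (0*(-3))²) = ⅔ - (-1)*(-18 + 0²) = ⅔ - (-1)*(-18 + 0) = ⅔ - (-1)*(-18) = ⅔ - ⅓*54 = ⅔ - 18 = -52/3 ≈ -17.333)
o/(-4727) + 2847/O = 805/(-4727) + 2847/(-52/3) = 805*(-1/4727) + 2847*(-3/52) = -805/4727 - 657/4 = -3108859/18908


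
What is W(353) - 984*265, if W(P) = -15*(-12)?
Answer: -260580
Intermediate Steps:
W(P) = 180
W(353) - 984*265 = 180 - 984*265 = 180 - 1*260760 = 180 - 260760 = -260580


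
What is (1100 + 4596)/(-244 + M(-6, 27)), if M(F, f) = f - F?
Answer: -5696/211 ≈ -26.995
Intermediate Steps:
(1100 + 4596)/(-244 + M(-6, 27)) = (1100 + 4596)/(-244 + (27 - 1*(-6))) = 5696/(-244 + (27 + 6)) = 5696/(-244 + 33) = 5696/(-211) = 5696*(-1/211) = -5696/211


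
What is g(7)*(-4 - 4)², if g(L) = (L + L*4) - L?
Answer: 1792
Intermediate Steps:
g(L) = 4*L (g(L) = (L + 4*L) - L = 5*L - L = 4*L)
g(7)*(-4 - 4)² = (4*7)*(-4 - 4)² = 28*(-8)² = 28*64 = 1792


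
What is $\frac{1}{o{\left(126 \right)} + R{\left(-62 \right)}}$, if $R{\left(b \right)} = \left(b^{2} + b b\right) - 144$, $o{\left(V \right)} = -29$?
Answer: $\frac{1}{7515} \approx 0.00013307$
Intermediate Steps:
$R{\left(b \right)} = -144 + 2 b^{2}$ ($R{\left(b \right)} = \left(b^{2} + b^{2}\right) - 144 = 2 b^{2} - 144 = -144 + 2 b^{2}$)
$\frac{1}{o{\left(126 \right)} + R{\left(-62 \right)}} = \frac{1}{-29 - \left(144 - 2 \left(-62\right)^{2}\right)} = \frac{1}{-29 + \left(-144 + 2 \cdot 3844\right)} = \frac{1}{-29 + \left(-144 + 7688\right)} = \frac{1}{-29 + 7544} = \frac{1}{7515}$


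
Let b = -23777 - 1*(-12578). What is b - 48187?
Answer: -59386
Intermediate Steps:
b = -11199 (b = -23777 + 12578 = -11199)
b - 48187 = -11199 - 48187 = -59386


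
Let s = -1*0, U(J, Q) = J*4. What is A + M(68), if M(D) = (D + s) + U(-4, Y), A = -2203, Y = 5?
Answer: -2151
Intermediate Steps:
U(J, Q) = 4*J
s = 0
M(D) = -16 + D (M(D) = (D + 0) + 4*(-4) = D - 16 = -16 + D)
A + M(68) = -2203 + (-16 + 68) = -2203 + 52 = -2151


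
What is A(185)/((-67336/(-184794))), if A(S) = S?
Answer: 899655/1772 ≈ 507.71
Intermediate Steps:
A(185)/((-67336/(-184794))) = 185/((-67336/(-184794))) = 185/((-67336*(-1/184794))) = 185/(1772/4863) = 185*(4863/1772) = 899655/1772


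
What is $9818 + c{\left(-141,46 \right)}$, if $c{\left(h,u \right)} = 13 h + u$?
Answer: $8031$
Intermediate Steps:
$c{\left(h,u \right)} = u + 13 h$
$9818 + c{\left(-141,46 \right)} = 9818 + \left(46 + 13 \left(-141\right)\right) = 9818 + \left(46 - 1833\right) = 9818 - 1787 = 8031$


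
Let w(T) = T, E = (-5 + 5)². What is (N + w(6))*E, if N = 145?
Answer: 0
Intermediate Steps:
E = 0 (E = 0² = 0)
(N + w(6))*E = (145 + 6)*0 = 151*0 = 0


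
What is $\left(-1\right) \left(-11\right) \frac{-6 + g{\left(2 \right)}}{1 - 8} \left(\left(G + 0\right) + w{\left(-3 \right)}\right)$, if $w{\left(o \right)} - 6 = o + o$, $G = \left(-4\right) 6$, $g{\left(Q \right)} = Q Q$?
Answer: $- \frac{528}{7} \approx -75.429$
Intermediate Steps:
$g{\left(Q \right)} = Q^{2}$
$G = -24$
$w{\left(o \right)} = 6 + 2 o$ ($w{\left(o \right)} = 6 + \left(o + o\right) = 6 + 2 o$)
$\left(-1\right) \left(-11\right) \frac{-6 + g{\left(2 \right)}}{1 - 8} \left(\left(G + 0\right) + w{\left(-3 \right)}\right) = \left(-1\right) \left(-11\right) \frac{-6 + 2^{2}}{1 - 8} \left(\left(-24 + 0\right) + \left(6 + 2 \left(-3\right)\right)\right) = 11 \frac{-6 + 4}{-7} \left(-24 + \left(6 - 6\right)\right) = 11 \left(\left(-2\right) \left(- \frac{1}{7}\right)\right) \left(-24 + 0\right) = 11 \cdot \frac{2}{7} \left(-24\right) = \frac{22}{7} \left(-24\right) = - \frac{528}{7}$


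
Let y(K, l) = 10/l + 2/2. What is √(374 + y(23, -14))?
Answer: 2*√4585/7 ≈ 19.346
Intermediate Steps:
y(K, l) = 1 + 10/l (y(K, l) = 10/l + 2*(½) = 10/l + 1 = 1 + 10/l)
√(374 + y(23, -14)) = √(374 + (10 - 14)/(-14)) = √(374 - 1/14*(-4)) = √(374 + 2/7) = √(2620/7) = 2*√4585/7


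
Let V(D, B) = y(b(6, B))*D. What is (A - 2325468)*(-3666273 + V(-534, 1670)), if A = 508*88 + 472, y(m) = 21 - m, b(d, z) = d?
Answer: 8378438130636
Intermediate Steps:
A = 45176 (A = 44704 + 472 = 45176)
V(D, B) = 15*D (V(D, B) = (21 - 1*6)*D = (21 - 6)*D = 15*D)
(A - 2325468)*(-3666273 + V(-534, 1670)) = (45176 - 2325468)*(-3666273 + 15*(-534)) = -2280292*(-3666273 - 8010) = -2280292*(-3674283) = 8378438130636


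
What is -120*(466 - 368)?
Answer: -11760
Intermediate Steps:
-120*(466 - 368) = -120*98 = -11760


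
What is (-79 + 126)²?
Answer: 2209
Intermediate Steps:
(-79 + 126)² = 47² = 2209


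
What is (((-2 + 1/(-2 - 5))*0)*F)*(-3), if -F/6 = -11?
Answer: 0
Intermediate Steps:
F = 66 (F = -6*(-11) = 66)
(((-2 + 1/(-2 - 5))*0)*F)*(-3) = (((-2 + 1/(-2 - 5))*0)*66)*(-3) = (((-2 + 1/(-7))*0)*66)*(-3) = (((-2 - 1/7)*0)*66)*(-3) = (-15/7*0*66)*(-3) = (0*66)*(-3) = 0*(-3) = 0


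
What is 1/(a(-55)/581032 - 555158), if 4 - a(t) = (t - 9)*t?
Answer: -145258/80641141643 ≈ -1.8013e-6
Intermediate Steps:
a(t) = 4 - t*(-9 + t) (a(t) = 4 - (t - 9)*t = 4 - (-9 + t)*t = 4 - t*(-9 + t))
1/(a(-55)/581032 - 555158) = 1/((4 - 1*(-55)**2 + 9*(-55))/581032 - 555158) = 1/((4 - 1*3025 - 495)*(1/581032) - 555158) = 1/((4 - 3025 - 495)*(1/581032) - 555158) = 1/(-3516*1/581032 - 555158) = 1/(-879/145258 - 555158) = 1/(-80641141643/145258) = -145258/80641141643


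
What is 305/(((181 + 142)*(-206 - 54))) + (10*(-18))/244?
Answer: -759541/1024556 ≈ -0.74134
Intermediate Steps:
305/(((181 + 142)*(-206 - 54))) + (10*(-18))/244 = 305/((323*(-260))) - 180*1/244 = 305/(-83980) - 45/61 = 305*(-1/83980) - 45/61 = -61/16796 - 45/61 = -759541/1024556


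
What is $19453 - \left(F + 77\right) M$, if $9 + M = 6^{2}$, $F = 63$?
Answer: $15673$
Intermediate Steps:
$M = 27$ ($M = -9 + 6^{2} = -9 + 36 = 27$)
$19453 - \left(F + 77\right) M = 19453 - \left(63 + 77\right) 27 = 19453 - 140 \cdot 27 = 19453 - 3780 = 15673$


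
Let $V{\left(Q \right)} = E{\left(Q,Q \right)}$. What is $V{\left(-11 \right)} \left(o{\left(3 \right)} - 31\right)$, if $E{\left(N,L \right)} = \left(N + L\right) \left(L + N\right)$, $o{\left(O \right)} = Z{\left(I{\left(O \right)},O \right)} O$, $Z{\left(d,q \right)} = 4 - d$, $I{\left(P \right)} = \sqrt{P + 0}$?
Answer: $-9196 - 1452 \sqrt{3} \approx -11711.0$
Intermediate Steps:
$I{\left(P \right)} = \sqrt{P}$
$o{\left(O \right)} = O \left(4 - \sqrt{O}\right)$ ($o{\left(O \right)} = \left(4 - \sqrt{O}\right) O = O \left(4 - \sqrt{O}\right)$)
$E{\left(N,L \right)} = \left(L + N\right)^{2}$ ($E{\left(N,L \right)} = \left(L + N\right) \left(L + N\right) = \left(L + N\right)^{2}$)
$V{\left(Q \right)} = 4 Q^{2}$ ($V{\left(Q \right)} = \left(Q + Q\right)^{2} = \left(2 Q\right)^{2} = 4 Q^{2}$)
$V{\left(-11 \right)} \left(o{\left(3 \right)} - 31\right) = 4 \left(-11\right)^{2} \left(\left(- 3^{\frac{3}{2}} + 4 \cdot 3\right) - 31\right) = 4 \cdot 121 \left(\left(- 3 \sqrt{3} + 12\right) - 31\right) = 484 \left(\left(- 3 \sqrt{3} + 12\right) - 31\right) = 484 \left(\left(12 - 3 \sqrt{3}\right) - 31\right) = 484 \left(-19 - 3 \sqrt{3}\right) = -9196 - 1452 \sqrt{3}$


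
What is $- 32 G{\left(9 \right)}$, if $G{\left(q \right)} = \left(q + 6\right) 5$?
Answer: $-2400$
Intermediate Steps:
$G{\left(q \right)} = 30 + 5 q$ ($G{\left(q \right)} = \left(6 + q\right) 5 = 30 + 5 q$)
$- 32 G{\left(9 \right)} = - 32 \left(30 + 5 \cdot 9\right) = - 32 \left(30 + 45\right) = \left(-32\right) 75 = -2400$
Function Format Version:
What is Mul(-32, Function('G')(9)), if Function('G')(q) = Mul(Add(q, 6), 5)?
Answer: -2400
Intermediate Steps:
Function('G')(q) = Add(30, Mul(5, q)) (Function('G')(q) = Mul(Add(6, q), 5) = Add(30, Mul(5, q)))
Mul(-32, Function('G')(9)) = Mul(-32, Add(30, Mul(5, 9))) = Mul(-32, Add(30, 45)) = Mul(-32, 75) = -2400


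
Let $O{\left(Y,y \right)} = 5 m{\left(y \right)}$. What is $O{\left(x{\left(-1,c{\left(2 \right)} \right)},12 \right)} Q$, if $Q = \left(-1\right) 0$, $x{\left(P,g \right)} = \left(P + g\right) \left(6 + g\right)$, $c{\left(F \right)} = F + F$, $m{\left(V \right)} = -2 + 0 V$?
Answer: $0$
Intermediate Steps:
$m{\left(V \right)} = -2$ ($m{\left(V \right)} = -2 + 0 = -2$)
$c{\left(F \right)} = 2 F$
$x{\left(P,g \right)} = \left(6 + g\right) \left(P + g\right)$
$O{\left(Y,y \right)} = -10$ ($O{\left(Y,y \right)} = 5 \left(-2\right) = -10$)
$Q = 0$
$O{\left(x{\left(-1,c{\left(2 \right)} \right)},12 \right)} Q = \left(-10\right) 0 = 0$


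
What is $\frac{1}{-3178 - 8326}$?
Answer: $- \frac{1}{11504} \approx -8.6926 \cdot 10^{-5}$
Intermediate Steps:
$\frac{1}{-3178 - 8326} = \frac{1}{-11504} = - \frac{1}{11504}$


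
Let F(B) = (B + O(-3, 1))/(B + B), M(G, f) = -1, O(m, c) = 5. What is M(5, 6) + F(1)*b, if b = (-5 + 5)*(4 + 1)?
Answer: -1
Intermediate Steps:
F(B) = (5 + B)/(2*B) (F(B) = (B + 5)/(B + B) = (5 + B)/((2*B)) = (5 + B)*(1/(2*B)) = (5 + B)/(2*B))
b = 0 (b = 0*5 = 0)
M(5, 6) + F(1)*b = -1 + ((1/2)*(5 + 1)/1)*0 = -1 + ((1/2)*1*6)*0 = -1 + 3*0 = -1 + 0 = -1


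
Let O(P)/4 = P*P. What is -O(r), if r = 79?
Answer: -24964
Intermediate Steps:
O(P) = 4*P² (O(P) = 4*(P*P) = 4*P²)
-O(r) = -4*79² = -4*6241 = -1*24964 = -24964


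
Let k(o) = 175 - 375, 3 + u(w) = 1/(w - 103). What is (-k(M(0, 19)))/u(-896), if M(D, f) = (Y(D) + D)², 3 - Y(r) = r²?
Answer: -99900/1499 ≈ -66.644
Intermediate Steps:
Y(r) = 3 - r²
u(w) = -3 + 1/(-103 + w) (u(w) = -3 + 1/(w - 103) = -3 + 1/(-103 + w))
M(D, f) = (3 + D - D²)² (M(D, f) = ((3 - D²) + D)² = (3 + D - D²)²)
k(o) = -200
(-k(M(0, 19)))/u(-896) = (-1*(-200))/(((310 - 3*(-896))/(-103 - 896))) = 200/(((310 + 2688)/(-999))) = 200/((-1/999*2998)) = 200/(-2998/999) = 200*(-999/2998) = -99900/1499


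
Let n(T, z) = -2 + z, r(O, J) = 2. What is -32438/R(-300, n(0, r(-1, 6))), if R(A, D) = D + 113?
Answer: -32438/113 ≈ -287.06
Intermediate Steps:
R(A, D) = 113 + D
-32438/R(-300, n(0, r(-1, 6))) = -32438/(113 + (-2 + 2)) = -32438/(113 + 0) = -32438/113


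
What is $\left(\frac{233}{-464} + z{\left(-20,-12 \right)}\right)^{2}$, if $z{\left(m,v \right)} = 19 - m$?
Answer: $\frac{319086769}{215296} \approx 1482.1$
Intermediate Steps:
$\left(\frac{233}{-464} + z{\left(-20,-12 \right)}\right)^{2} = \left(\frac{233}{-464} + \left(19 - -20\right)\right)^{2} = \left(233 \left(- \frac{1}{464}\right) + \left(19 + 20\right)\right)^{2} = \left(- \frac{233}{464} + 39\right)^{2} = \left(\frac{17863}{464}\right)^{2} = \frac{319086769}{215296}$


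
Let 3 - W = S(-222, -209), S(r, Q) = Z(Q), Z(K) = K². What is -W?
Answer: 43678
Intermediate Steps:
S(r, Q) = Q²
W = -43678 (W = 3 - 1*(-209)² = 3 - 1*43681 = 3 - 43681 = -43678)
-W = -1*(-43678) = 43678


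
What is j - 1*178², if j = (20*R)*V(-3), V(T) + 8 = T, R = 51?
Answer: -42904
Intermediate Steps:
V(T) = -8 + T
j = -11220 (j = (20*51)*(-8 - 3) = 1020*(-11) = -11220)
j - 1*178² = -11220 - 1*178² = -11220 - 1*31684 = -11220 - 31684 = -42904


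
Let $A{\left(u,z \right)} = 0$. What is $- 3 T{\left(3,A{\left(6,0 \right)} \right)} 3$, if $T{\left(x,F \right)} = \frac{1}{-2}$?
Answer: $\frac{9}{2} \approx 4.5$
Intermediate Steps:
$T{\left(x,F \right)} = - \frac{1}{2}$
$- 3 T{\left(3,A{\left(6,0 \right)} \right)} 3 = \left(-3\right) \left(- \frac{1}{2}\right) 3 = \frac{3}{2} \cdot 3 = \frac{9}{2}$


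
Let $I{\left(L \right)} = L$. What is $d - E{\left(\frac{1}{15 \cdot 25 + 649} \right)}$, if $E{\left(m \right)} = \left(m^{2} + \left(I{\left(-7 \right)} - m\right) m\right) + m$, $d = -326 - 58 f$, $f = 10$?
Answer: $- \frac{463869}{512} \approx -905.99$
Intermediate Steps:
$d = -906$ ($d = -326 - 580 = -906$)
$E{\left(m \right)} = m + m^{2} + m \left(-7 - m\right)$ ($E{\left(m \right)} = \left(m^{2} + \left(-7 - m\right) m\right) + m = \left(m^{2} + m \left(-7 - m\right)\right) + m = m + m^{2} + m \left(-7 - m\right)$)
$d - E{\left(\frac{1}{15 \cdot 25 + 649} \right)} = -906 - - \frac{6}{15 \cdot 25 + 649} = -906 - - \frac{6}{375 + 649} = -906 - - \frac{6}{1024} = -906 - \left(-6\right) \frac{1}{1024} = -906 - - \frac{3}{512} = -906 + \frac{3}{512} = - \frac{463869}{512}$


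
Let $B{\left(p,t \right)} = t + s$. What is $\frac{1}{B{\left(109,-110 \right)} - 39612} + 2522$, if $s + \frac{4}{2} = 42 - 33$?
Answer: $\frac{100161229}{39715} \approx 2522.0$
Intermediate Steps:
$s = 7$ ($s = -2 + \left(42 - 33\right) = -2 + 9 = 7$)
$B{\left(p,t \right)} = 7 + t$ ($B{\left(p,t \right)} = t + 7 = 7 + t$)
$\frac{1}{B{\left(109,-110 \right)} - 39612} + 2522 = \frac{1}{\left(7 - 110\right) - 39612} + 2522 = \frac{1}{-103 - 39612} + 2522 = \frac{1}{-39715} + 2522 = - \frac{1}{39715} + 2522 = \frac{100161229}{39715}$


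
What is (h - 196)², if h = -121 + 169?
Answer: 21904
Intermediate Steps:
h = 48
(h - 196)² = (48 - 196)² = (-148)² = 21904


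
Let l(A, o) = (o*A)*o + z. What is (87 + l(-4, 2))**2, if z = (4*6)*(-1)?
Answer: 2209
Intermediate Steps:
z = -24 (z = 24*(-1) = -24)
l(A, o) = -24 + A*o**2 (l(A, o) = (o*A)*o - 24 = (A*o)*o - 24 = A*o**2 - 24 = -24 + A*o**2)
(87 + l(-4, 2))**2 = (87 + (-24 - 4*2**2))**2 = (87 + (-24 - 4*4))**2 = (87 + (-24 - 16))**2 = (87 - 40)**2 = 47**2 = 2209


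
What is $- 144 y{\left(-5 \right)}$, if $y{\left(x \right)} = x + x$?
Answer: $1440$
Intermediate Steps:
$y{\left(x \right)} = 2 x$
$- 144 y{\left(-5 \right)} = - 144 \cdot 2 \left(-5\right) = \left(-144\right) \left(-10\right) = 1440$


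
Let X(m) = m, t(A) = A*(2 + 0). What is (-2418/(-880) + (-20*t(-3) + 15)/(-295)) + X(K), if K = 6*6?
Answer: 994011/25960 ≈ 38.290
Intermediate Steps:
t(A) = 2*A (t(A) = A*2 = 2*A)
K = 36
(-2418/(-880) + (-20*t(-3) + 15)/(-295)) + X(K) = (-2418/(-880) + (-40*(-3) + 15)/(-295)) + 36 = (-2418*(-1/880) + (-20*(-6) + 15)*(-1/295)) + 36 = (1209/440 + (120 + 15)*(-1/295)) + 36 = (1209/440 + 135*(-1/295)) + 36 = (1209/440 - 27/59) + 36 = 59451/25960 + 36 = 994011/25960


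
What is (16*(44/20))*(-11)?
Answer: -1936/5 ≈ -387.20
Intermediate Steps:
(16*(44/20))*(-11) = (16*(44*(1/20)))*(-11) = (16*(11/5))*(-11) = (176/5)*(-11) = -1936/5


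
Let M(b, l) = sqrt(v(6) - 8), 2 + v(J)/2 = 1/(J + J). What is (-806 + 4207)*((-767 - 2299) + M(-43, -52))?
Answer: -10427466 + 3401*I*sqrt(426)/6 ≈ -1.0427e+7 + 11699.0*I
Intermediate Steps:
v(J) = -4 + 1/J (v(J) = -4 + 2/(J + J) = -4 + 2/((2*J)) = -4 + 2*(1/(2*J)) = -4 + 1/J)
M(b, l) = I*sqrt(426)/6 (M(b, l) = sqrt((-4 + 1/6) - 8) = sqrt(-23/6 - 8) = sqrt(-71/6) = I*sqrt(426)/6)
(-806 + 4207)*((-767 - 2299) + M(-43, -52)) = (-806 + 4207)*((-767 - 2299) + I*sqrt(426)/6) = 3401*(-3066 + I*sqrt(426)/6) = -10427466 + 3401*I*sqrt(426)/6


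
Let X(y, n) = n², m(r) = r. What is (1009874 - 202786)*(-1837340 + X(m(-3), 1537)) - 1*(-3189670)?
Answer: 423747795222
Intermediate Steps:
(1009874 - 202786)*(-1837340 + X(m(-3), 1537)) - 1*(-3189670) = (1009874 - 202786)*(-1837340 + 1537²) - 1*(-3189670) = 807088*(-1837340 + 2362369) + 3189670 = 807088*525029 + 3189670 = 423744605552 + 3189670 = 423747795222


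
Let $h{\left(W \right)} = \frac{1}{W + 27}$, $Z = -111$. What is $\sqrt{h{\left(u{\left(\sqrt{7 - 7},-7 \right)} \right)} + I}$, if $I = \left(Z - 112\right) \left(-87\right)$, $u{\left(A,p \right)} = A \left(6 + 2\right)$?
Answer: $\frac{2 \sqrt{392871}}{9} \approx 139.29$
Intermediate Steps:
$u{\left(A,p \right)} = 8 A$ ($u{\left(A,p \right)} = A 8 = 8 A$)
$I = 19401$ ($I = \left(-111 - 112\right) \left(-87\right) = \left(-223\right) \left(-87\right) = 19401$)
$h{\left(W \right)} = \frac{1}{27 + W}$
$\sqrt{h{\left(u{\left(\sqrt{7 - 7},-7 \right)} \right)} + I} = \sqrt{\frac{1}{27 + 8 \sqrt{7 - 7}} + 19401} = \sqrt{\frac{1}{27 + 8 \sqrt{0}} + 19401} = \sqrt{\frac{1}{27 + 8 \cdot 0} + 19401} = \sqrt{\frac{1}{27 + 0} + 19401} = \sqrt{\frac{1}{27} + 19401} = \sqrt{\frac{523828}{27}} = \frac{2 \sqrt{392871}}{9}$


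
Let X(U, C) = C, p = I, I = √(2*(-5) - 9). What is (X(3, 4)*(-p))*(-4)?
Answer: 16*I*√19 ≈ 69.742*I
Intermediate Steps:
I = I*√19 (I = √(-10 - 9) = √(-19) = I*√19 ≈ 4.3589*I)
p = I*√19 ≈ 4.3589*I
(X(3, 4)*(-p))*(-4) = (4*(-I*√19))*(-4) = -4*I*√19*(-4) = 16*I*√19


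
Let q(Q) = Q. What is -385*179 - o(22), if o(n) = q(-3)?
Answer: -68912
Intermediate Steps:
o(n) = -3
-385*179 - o(22) = -385*179 - 1*(-3) = -68915 + 3 = -68912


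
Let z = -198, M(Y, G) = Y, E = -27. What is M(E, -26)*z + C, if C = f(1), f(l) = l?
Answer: 5347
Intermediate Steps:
C = 1
M(E, -26)*z + C = -27*(-198) + 1 = 5346 + 1 = 5347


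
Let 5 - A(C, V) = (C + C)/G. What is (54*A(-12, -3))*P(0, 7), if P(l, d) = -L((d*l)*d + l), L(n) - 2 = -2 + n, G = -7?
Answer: 0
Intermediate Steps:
L(n) = n (L(n) = 2 + (-2 + n) = n)
A(C, V) = 5 + 2*C/7 (A(C, V) = 5 - (C + C)/(-7) = 5 - 2*C*(-1)/7 = 5 - (-2)*C/7 = 5 + 2*C/7)
P(l, d) = -l - l*d² (P(l, d) = -((d*l)*d + l) = -(l*d² + l) = -(l + l*d²) = -l - l*d²)
(54*A(-12, -3))*P(0, 7) = (54*(5 + (2/7)*(-12)))*(-1*0*(1 + 7²)) = (54*(5 - 24/7))*(-1*0*(1 + 49)) = (54*(11/7))*(-1*0*50) = (594/7)*0 = 0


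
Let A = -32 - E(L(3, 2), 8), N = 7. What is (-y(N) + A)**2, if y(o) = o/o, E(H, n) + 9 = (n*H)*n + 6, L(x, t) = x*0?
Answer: 900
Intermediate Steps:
L(x, t) = 0
E(H, n) = -3 + H*n**2 (E(H, n) = -9 + ((n*H)*n + 6) = -9 + ((H*n)*n + 6) = -9 + (H*n**2 + 6) = -9 + (6 + H*n**2) = -3 + H*n**2)
y(o) = 1
A = -29 (A = -32 - (-3 + 0*8**2) = -32 - (-3 + 0*64) = -32 - (-3 + 0) = -32 - 1*(-3) = -32 + 3 = -29)
(-y(N) + A)**2 = (-1*1 - 29)**2 = (-1 - 29)**2 = (-30)**2 = 900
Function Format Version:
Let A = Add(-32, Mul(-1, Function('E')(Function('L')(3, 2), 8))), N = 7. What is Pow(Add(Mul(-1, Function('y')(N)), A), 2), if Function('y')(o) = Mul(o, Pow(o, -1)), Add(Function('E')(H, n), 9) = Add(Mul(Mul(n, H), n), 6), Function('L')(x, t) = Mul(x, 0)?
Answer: 900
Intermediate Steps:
Function('L')(x, t) = 0
Function('E')(H, n) = Add(-3, Mul(H, Pow(n, 2))) (Function('E')(H, n) = Add(-9, Add(Mul(Mul(n, H), n), 6)) = Add(-9, Add(Mul(Mul(H, n), n), 6)) = Add(-9, Add(Mul(H, Pow(n, 2)), 6)) = Add(-9, Add(6, Mul(H, Pow(n, 2)))) = Add(-3, Mul(H, Pow(n, 2))))
Function('y')(o) = 1
A = -29 (A = Add(-32, Mul(-1, Add(-3, Mul(0, Pow(8, 2))))) = Add(-32, Mul(-1, Add(-3, Mul(0, 64)))) = Add(-32, Mul(-1, Add(-3, 0))) = Add(-32, Mul(-1, -3)) = Add(-32, 3) = -29)
Pow(Add(Mul(-1, Function('y')(N)), A), 2) = Pow(Add(Mul(-1, 1), -29), 2) = Pow(Add(-1, -29), 2) = Pow(-30, 2) = 900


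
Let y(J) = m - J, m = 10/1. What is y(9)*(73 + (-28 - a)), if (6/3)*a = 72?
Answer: 9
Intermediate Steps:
m = 10 (m = 10*1 = 10)
a = 36 (a = (½)*72 = 36)
y(J) = 10 - J
y(9)*(73 + (-28 - a)) = (10 - 1*9)*(73 + (-28 - 1*36)) = (10 - 9)*(73 + (-28 - 36)) = 1*(73 - 64) = 1*9 = 9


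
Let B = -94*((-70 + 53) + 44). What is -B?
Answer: 2538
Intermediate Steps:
B = -2538 (B = -94*(-17 + 44) = -94*27 = -2538)
-B = -1*(-2538) = 2538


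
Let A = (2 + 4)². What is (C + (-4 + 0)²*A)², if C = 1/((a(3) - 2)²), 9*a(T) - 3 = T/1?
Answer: 85100625/256 ≈ 3.3242e+5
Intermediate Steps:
a(T) = ⅓ + T/9 (a(T) = ⅓ + (T/1)/9 = ⅓ + (T*1)/9 = ⅓ + T/9)
A = 36 (A = 6² = 36)
C = 9/16 (C = 1/(((⅓ + (⅑)*3) - 2)²) = 1/(((⅓ + ⅓) - 2)²) = 1/((⅔ - 2)²) = 1/((-4/3)²) = 1/(16/9) = 9/16 ≈ 0.56250)
(C + (-4 + 0)²*A)² = (9/16 + (-4 + 0)²*36)² = (9/16 + (-4)²*36)² = (9/16 + 16*36)² = (9/16 + 576)² = (9225/16)² = 85100625/256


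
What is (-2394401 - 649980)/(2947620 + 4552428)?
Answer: -3044381/7500048 ≈ -0.40591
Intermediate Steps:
(-2394401 - 649980)/(2947620 + 4552428) = -3044381/7500048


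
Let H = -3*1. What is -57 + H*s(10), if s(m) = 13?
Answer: -96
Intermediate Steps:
H = -3
-57 + H*s(10) = -57 - 3*13 = -57 - 39 = -96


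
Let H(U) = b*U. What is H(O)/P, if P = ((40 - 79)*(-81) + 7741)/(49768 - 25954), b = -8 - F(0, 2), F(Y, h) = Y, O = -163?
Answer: 7763364/2725 ≈ 2848.9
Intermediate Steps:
b = -8 (b = -8 - 1*0 = -8 + 0 = -8)
H(U) = -8*U
P = 5450/11907 (P = (-39*(-81) + 7741)/23814 = (3159 + 7741)*(1/23814) = 10900*(1/23814) = 5450/11907 ≈ 0.45771)
H(O)/P = (-8*(-163))/(5450/11907) = 1304*(11907/5450) = 7763364/2725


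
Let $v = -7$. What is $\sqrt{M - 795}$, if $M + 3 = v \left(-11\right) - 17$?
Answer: $3 i \sqrt{82} \approx 27.166 i$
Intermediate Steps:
$M = 57$ ($M = -3 - -60 = -3 + \left(77 - 17\right) = -3 + 60 = 57$)
$\sqrt{M - 795} = \sqrt{57 - 795} = \sqrt{-738} = 3 i \sqrt{82}$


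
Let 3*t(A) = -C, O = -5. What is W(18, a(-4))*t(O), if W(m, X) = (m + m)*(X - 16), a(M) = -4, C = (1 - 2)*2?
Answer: -480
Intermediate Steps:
C = -2 (C = -1*2 = -2)
W(m, X) = 2*m*(-16 + X) (W(m, X) = (2*m)*(-16 + X) = 2*m*(-16 + X))
t(A) = ⅔ (t(A) = (-1*(-2))/3 = (⅓)*2 = ⅔)
W(18, a(-4))*t(O) = (2*18*(-16 - 4))*(⅔) = (2*18*(-20))*(⅔) = -720*⅔ = -480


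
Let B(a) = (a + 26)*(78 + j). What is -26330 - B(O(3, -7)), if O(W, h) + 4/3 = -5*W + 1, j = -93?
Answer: -26170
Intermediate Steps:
O(W, h) = -⅓ - 5*W (O(W, h) = -4/3 + (-5*W + 1) = -4/3 + (1 - 5*W) = -⅓ - 5*W)
B(a) = -390 - 15*a (B(a) = (a + 26)*(78 - 93) = (26 + a)*(-15) = -390 - 15*a)
-26330 - B(O(3, -7)) = -26330 - (-390 - 15*(-⅓ - 5*3)) = -26330 - (-390 - 15*(-⅓ - 15)) = -26330 - (-390 - 15*(-46/3)) = -26330 - (-390 + 230) = -26330 - 1*(-160) = -26330 + 160 = -26170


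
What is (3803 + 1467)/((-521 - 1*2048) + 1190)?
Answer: -5270/1379 ≈ -3.8216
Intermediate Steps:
(3803 + 1467)/((-521 - 1*2048) + 1190) = 5270/((-521 - 2048) + 1190) = 5270/(-2569 + 1190) = 5270/(-1379) = 5270*(-1/1379) = -5270/1379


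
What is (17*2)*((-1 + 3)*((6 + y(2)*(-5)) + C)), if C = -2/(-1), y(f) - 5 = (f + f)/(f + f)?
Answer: -1496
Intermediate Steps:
y(f) = 6 (y(f) = 5 + (f + f)/(f + f) = 5 + (2*f)/((2*f)) = 5 + (2*f)*(1/(2*f)) = 5 + 1 = 6)
C = 2 (C = -2*(-1) = 2)
(17*2)*((-1 + 3)*((6 + y(2)*(-5)) + C)) = (17*2)*((-1 + 3)*((6 + 6*(-5)) + 2)) = 34*(2*((6 - 30) + 2)) = 34*(2*(-24 + 2)) = 34*(2*(-22)) = 34*(-44) = -1496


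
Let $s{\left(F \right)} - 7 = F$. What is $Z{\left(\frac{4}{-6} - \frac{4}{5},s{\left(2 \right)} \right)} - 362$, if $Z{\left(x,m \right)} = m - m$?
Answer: $-362$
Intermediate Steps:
$s{\left(F \right)} = 7 + F$
$Z{\left(x,m \right)} = 0$
$Z{\left(\frac{4}{-6} - \frac{4}{5},s{\left(2 \right)} \right)} - 362 = 0 - 362 = -362$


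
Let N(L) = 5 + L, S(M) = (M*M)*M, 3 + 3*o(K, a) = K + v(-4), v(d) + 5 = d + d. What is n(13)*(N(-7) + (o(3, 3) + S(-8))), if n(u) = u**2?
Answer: -262795/3 ≈ -87598.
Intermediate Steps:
v(d) = -5 + 2*d (v(d) = -5 + (d + d) = -5 + 2*d)
o(K, a) = -16/3 + K/3 (o(K, a) = -1 + (K + (-5 + 2*(-4)))/3 = -1 + (K + (-5 - 8))/3 = -1 + (K - 13)/3 = -1 + (-13 + K)/3 = -1 + (-13/3 + K/3) = -16/3 + K/3)
S(M) = M**3 (S(M) = M**2*M = M**3)
n(13)*(N(-7) + (o(3, 3) + S(-8))) = 13**2*((5 - 7) + ((-16/3 + (1/3)*3) + (-8)**3)) = 169*(-2 + ((-16/3 + 1) - 512)) = 169*(-2 + (-13/3 - 512)) = 169*(-2 - 1549/3) = 169*(-1555/3) = -262795/3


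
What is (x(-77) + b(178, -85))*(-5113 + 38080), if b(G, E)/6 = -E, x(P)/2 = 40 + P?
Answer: 14373612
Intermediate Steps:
x(P) = 80 + 2*P (x(P) = 2*(40 + P) = 80 + 2*P)
b(G, E) = -6*E (b(G, E) = 6*(-E) = -6*E)
(x(-77) + b(178, -85))*(-5113 + 38080) = ((80 + 2*(-77)) - 6*(-85))*(-5113 + 38080) = ((80 - 154) + 510)*32967 = (-74 + 510)*32967 = 436*32967 = 14373612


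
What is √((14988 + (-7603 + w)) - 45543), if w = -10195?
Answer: I*√48353 ≈ 219.89*I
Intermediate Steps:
√((14988 + (-7603 + w)) - 45543) = √((14988 + (-7603 - 10195)) - 45543) = √((14988 - 17798) - 45543) = √(-2810 - 45543) = √(-48353) = I*√48353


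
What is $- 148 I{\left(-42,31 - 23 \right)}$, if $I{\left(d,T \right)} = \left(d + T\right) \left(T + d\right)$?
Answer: $-171088$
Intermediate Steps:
$I{\left(d,T \right)} = \left(T + d\right)^{2}$ ($I{\left(d,T \right)} = \left(T + d\right) \left(T + d\right) = \left(T + d\right)^{2}$)
$- 148 I{\left(-42,31 - 23 \right)} = - 148 \left(\left(31 - 23\right) - 42\right)^{2} = - 148 \left(8 - 42\right)^{2} = - 148 \left(-34\right)^{2} = \left(-148\right) 1156 = -171088$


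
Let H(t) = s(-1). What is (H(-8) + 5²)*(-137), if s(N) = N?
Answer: -3288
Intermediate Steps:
H(t) = -1
(H(-8) + 5²)*(-137) = (-1 + 5²)*(-137) = (-1 + 25)*(-137) = 24*(-137) = -3288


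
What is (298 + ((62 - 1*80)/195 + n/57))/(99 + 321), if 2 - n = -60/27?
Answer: 261479/368550 ≈ 0.70948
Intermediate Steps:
n = 38/9 (n = 2 - (-60)/27 = 2 - 1*(-20/9) = 2 + 20/9 = 38/9 ≈ 4.2222)
(298 + ((62 - 1*80)/195 + n/57))/(99 + 321) = (298 + ((62 - 1*80)/195 + (38/9)/57))/(99 + 321) = (298 + ((62 - 80)*(1/195) + (38/9)*(1/57)))/420 = (298 + (-18*1/195 + 2/27))*(1/420) = (298 + (-6/65 + 2/27))*(1/420) = (298 - 32/1755)*(1/420) = (522958/1755)*(1/420) = 261479/368550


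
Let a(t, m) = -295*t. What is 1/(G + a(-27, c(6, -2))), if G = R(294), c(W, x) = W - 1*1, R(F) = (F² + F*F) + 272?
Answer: 1/181109 ≈ 5.5215e-6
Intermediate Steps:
R(F) = 272 + 2*F² (R(F) = (F² + F²) + 272 = 2*F² + 272 = 272 + 2*F²)
c(W, x) = -1 + W (c(W, x) = W - 1 = -1 + W)
G = 173144 (G = 272 + 2*294² = 272 + 2*86436 = 272 + 172872 = 173144)
1/(G + a(-27, c(6, -2))) = 1/(173144 - 295*(-27)) = 1/(173144 + 7965) = 1/181109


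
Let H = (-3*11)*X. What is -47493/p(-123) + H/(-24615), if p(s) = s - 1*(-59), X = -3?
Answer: 129892651/175040 ≈ 742.07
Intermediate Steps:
p(s) = 59 + s (p(s) = s + 59 = 59 + s)
H = 99 (H = -3*11*(-3) = -33*(-3) = 99)
-47493/p(-123) + H/(-24615) = -47493/(59 - 123) + 99/(-24615) = -47493/(-64) + 99*(-1/24615) = -47493*(-1/64) - 11/2735 = 47493/64 - 11/2735 = 129892651/175040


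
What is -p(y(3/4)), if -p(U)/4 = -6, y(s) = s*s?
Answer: -24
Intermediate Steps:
y(s) = s²
p(U) = 24 (p(U) = -4*(-6) = 24)
-p(y(3/4)) = -1*24 = -24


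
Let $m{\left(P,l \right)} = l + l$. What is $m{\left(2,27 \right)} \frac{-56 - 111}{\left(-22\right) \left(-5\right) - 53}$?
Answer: $- \frac{3006}{19} \approx -158.21$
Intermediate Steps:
$m{\left(P,l \right)} = 2 l$
$m{\left(2,27 \right)} \frac{-56 - 111}{\left(-22\right) \left(-5\right) - 53} = 2 \cdot 27 \frac{-56 - 111}{\left(-22\right) \left(-5\right) - 53} = 54 \left(- \frac{167}{110 - 53}\right) = 54 \left(- \frac{167}{57}\right) = - \frac{3006}{19}$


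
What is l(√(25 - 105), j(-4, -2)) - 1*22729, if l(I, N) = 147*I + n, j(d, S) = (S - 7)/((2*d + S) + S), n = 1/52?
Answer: -1181907/52 + 588*I*√5 ≈ -22729.0 + 1314.8*I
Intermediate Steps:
n = 1/52 ≈ 0.019231
j(d, S) = (-7 + S)/(2*S + 2*d) (j(d, S) = (-7 + S)/((S + 2*d) + S) = (-7 + S)/(2*S + 2*d))
l(I, N) = 1/52 + 147*I (l(I, N) = 147*I + 1/52 = 1/52 + 147*I)
l(√(25 - 105), j(-4, -2)) - 1*22729 = (1/52 + 147*√(25 - 105)) - 1*22729 = (1/52 + 147*√(-80)) - 22729 = (1/52 + 147*(4*I*√5)) - 22729 = (1/52 + 588*I*√5) - 22729 = -1181907/52 + 588*I*√5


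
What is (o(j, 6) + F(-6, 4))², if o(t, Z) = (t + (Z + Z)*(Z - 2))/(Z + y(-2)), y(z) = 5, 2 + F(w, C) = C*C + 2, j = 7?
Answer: 441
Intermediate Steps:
F(w, C) = C² (F(w, C) = -2 + (C*C + 2) = -2 + (C² + 2) = -2 + (2 + C²) = C²)
o(t, Z) = (t + 2*Z*(-2 + Z))/(5 + Z) (o(t, Z) = (t + (Z + Z)*(Z - 2))/(Z + 5) = (t + (2*Z)*(-2 + Z))/(5 + Z) = (t + 2*Z*(-2 + Z))/(5 + Z))
(o(j, 6) + F(-6, 4))² = ((7 - 4*6 + 2*6²)/(5 + 6) + 4²)² = ((7 - 24 + 2*36)/11 + 16)² = ((7 - 24 + 72)/11 + 16)² = ((1/11)*55 + 16)² = (5 + 16)² = 21² = 441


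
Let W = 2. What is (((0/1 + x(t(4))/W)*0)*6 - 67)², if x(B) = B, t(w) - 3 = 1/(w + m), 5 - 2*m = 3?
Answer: 4489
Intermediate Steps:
m = 1 (m = 5/2 - ½*3 = 5/2 - 3/2 = 1)
t(w) = 3 + 1/(1 + w) (t(w) = 3 + 1/(w + 1) = 3 + 1/(1 + w))
(((0/1 + x(t(4))/W)*0)*6 - 67)² = (((0/1 + ((4 + 3*4)/(1 + 4))/2)*0)*6 - 67)² = (((0*1 + ((4 + 12)/5)*(½))*0)*6 - 67)² = (((0 + ((⅕)*16)*(½))*0)*6 - 67)² = (((0 + (16/5)*(½))*0)*6 - 67)² = (((0 + 8/5)*0)*6 - 67)² = (((8/5)*0)*6 - 67)² = (0*6 - 67)² = (0 - 67)² = (-67)² = 4489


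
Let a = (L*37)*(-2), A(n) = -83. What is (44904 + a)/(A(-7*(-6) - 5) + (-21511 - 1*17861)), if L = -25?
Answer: -46754/39455 ≈ -1.1850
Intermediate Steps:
a = 1850 (a = -25*37*(-2) = -925*(-2) = 1850)
(44904 + a)/(A(-7*(-6) - 5) + (-21511 - 1*17861)) = (44904 + 1850)/(-83 + (-21511 - 1*17861)) = 46754/(-83 + (-21511 - 17861)) = 46754/(-83 - 39372) = 46754/(-39455) = 46754*(-1/39455) = -46754/39455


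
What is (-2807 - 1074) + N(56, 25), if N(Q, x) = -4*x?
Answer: -3981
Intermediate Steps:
(-2807 - 1074) + N(56, 25) = (-2807 - 1074) - 4*25 = -3881 - 100 = -3981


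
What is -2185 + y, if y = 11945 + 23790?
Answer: 33550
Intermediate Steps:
y = 35735
-2185 + y = -2185 + 35735 = 33550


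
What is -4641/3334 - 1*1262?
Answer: -4212149/3334 ≈ -1263.4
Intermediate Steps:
-4641/3334 - 1*1262 = -4641*1/3334 - 1262 = -4641/3334 - 1262 = -4212149/3334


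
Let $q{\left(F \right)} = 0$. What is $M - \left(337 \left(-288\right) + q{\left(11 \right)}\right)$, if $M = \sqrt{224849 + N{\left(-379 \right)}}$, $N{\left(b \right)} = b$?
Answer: $97056 + \sqrt{224470} \approx 97530.0$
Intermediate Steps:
$M = \sqrt{224470}$ ($M = \sqrt{224849 - 379} = \sqrt{224470} \approx 473.78$)
$M - \left(337 \left(-288\right) + q{\left(11 \right)}\right) = \sqrt{224470} - \left(337 \left(-288\right) + 0\right) = \sqrt{224470} - \left(-97056 + 0\right) = \sqrt{224470} - -97056 = \sqrt{224470} + 97056 = 97056 + \sqrt{224470}$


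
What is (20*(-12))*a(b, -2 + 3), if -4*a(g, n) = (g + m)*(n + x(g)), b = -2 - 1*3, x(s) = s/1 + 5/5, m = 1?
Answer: 720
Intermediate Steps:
x(s) = 1 + s (x(s) = s*1 + 5*(⅕) = s + 1 = 1 + s)
b = -5 (b = -2 - 3 = -5)
a(g, n) = -(1 + g)*(1 + g + n)/4 (a(g, n) = -(g + 1)*(n + (1 + g))/4 = -(1 + g)*(1 + g + n)/4)
(20*(-12))*a(b, -2 + 3) = (20*(-12))*(-¼ - ¼*(-5) - (-2 + 3)/4 - ¼*(-5)*(-2 + 3) - ¼*(-5)*(1 - 5)) = -240*(-¼ + 5/4 - ¼*1 - ¼*(-5)*1 - ¼*(-5)*(-4)) = -240*(-¼ + 5/4 - ¼ + 5/4 - 5) = -240*(-3) = 720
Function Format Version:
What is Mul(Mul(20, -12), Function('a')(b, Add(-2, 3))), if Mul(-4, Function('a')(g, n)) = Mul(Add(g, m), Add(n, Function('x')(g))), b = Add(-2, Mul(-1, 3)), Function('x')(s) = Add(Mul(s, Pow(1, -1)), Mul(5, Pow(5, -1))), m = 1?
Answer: 720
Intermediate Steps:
Function('x')(s) = Add(1, s) (Function('x')(s) = Add(Mul(s, 1), Mul(5, Rational(1, 5))) = Add(s, 1) = Add(1, s))
b = -5 (b = Add(-2, -3) = -5)
Function('a')(g, n) = Mul(Rational(-1, 4), Add(1, g), Add(1, g, n)) (Function('a')(g, n) = Mul(Rational(-1, 4), Mul(Add(g, 1), Add(n, Add(1, g)))) = Mul(Rational(-1, 4), Mul(Add(1, g), Add(1, g, n))) = Mul(Rational(-1, 4), Add(1, g), Add(1, g, n)))
Mul(Mul(20, -12), Function('a')(b, Add(-2, 3))) = Mul(Mul(20, -12), Add(Rational(-1, 4), Mul(Rational(-1, 4), -5), Mul(Rational(-1, 4), Add(-2, 3)), Mul(Rational(-1, 4), -5, Add(-2, 3)), Mul(Rational(-1, 4), -5, Add(1, -5)))) = Mul(-240, Add(Rational(-1, 4), Rational(5, 4), Mul(Rational(-1, 4), 1), Mul(Rational(-1, 4), -5, 1), Mul(Rational(-1, 4), -5, -4))) = Mul(-240, Add(Rational(-1, 4), Rational(5, 4), Rational(-1, 4), Rational(5, 4), -5)) = Mul(-240, -3) = 720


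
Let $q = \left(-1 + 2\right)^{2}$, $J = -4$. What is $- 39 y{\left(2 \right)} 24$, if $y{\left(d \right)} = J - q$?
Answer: $4680$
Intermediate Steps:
$q = 1$ ($q = 1^{2} = 1$)
$y{\left(d \right)} = -5$ ($y{\left(d \right)} = -4 - 1 = -5$)
$- 39 y{\left(2 \right)} 24 = \left(-39\right) \left(-5\right) 24 = 195 \cdot 24 = 4680$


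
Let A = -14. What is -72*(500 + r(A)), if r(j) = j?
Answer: -34992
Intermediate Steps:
-72*(500 + r(A)) = -72*(500 - 14) = -72*486 = -1*34992 = -34992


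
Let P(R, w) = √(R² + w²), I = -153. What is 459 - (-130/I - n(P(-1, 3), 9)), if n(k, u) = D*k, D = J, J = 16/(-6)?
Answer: 70097/153 - 8*√10/3 ≈ 449.72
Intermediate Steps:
J = -8/3 (J = 16*(-⅙) = -8/3 ≈ -2.6667)
D = -8/3 ≈ -2.6667
n(k, u) = -8*k/3
459 - (-130/I - n(P(-1, 3), 9)) = 459 - (-130/(-153) - (-8)*√((-1)² + 3²)/3) = 459 - (-130*(-1/153) - (-8)*√(1 + 9)/3) = 459 - (130/153 - (-8)*√10/3) = 459 - (130/153 + 8*√10/3) = 459 + (-130/153 - 8*√10/3) = 70097/153 - 8*√10/3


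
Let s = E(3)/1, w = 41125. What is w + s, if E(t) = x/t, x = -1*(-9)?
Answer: 41128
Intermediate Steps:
x = 9
E(t) = 9/t
s = 3 (s = (9/3)/1 = (9*(⅓))*1 = 3*1 = 3)
w + s = 41125 + 3 = 41128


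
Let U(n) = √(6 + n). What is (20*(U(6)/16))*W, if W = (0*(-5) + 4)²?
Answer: 40*√3 ≈ 69.282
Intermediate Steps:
W = 16 (W = (0 + 4)² = 4² = 16)
(20*(U(6)/16))*W = (20*(√(6 + 6)/16))*16 = (20*(√12*(1/16)))*16 = (20*((2*√3)*(1/16)))*16 = (20*(√3/8))*16 = (5*√3/2)*16 = 40*√3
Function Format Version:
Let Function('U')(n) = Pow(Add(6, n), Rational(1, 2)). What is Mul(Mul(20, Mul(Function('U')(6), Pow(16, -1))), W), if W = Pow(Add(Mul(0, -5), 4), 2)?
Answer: Mul(40, Pow(3, Rational(1, 2))) ≈ 69.282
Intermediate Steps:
W = 16 (W = Pow(Add(0, 4), 2) = Pow(4, 2) = 16)
Mul(Mul(20, Mul(Function('U')(6), Pow(16, -1))), W) = Mul(Mul(20, Mul(Pow(Add(6, 6), Rational(1, 2)), Pow(16, -1))), 16) = Mul(Mul(20, Mul(Pow(12, Rational(1, 2)), Rational(1, 16))), 16) = Mul(Mul(20, Mul(Mul(2, Pow(3, Rational(1, 2))), Rational(1, 16))), 16) = Mul(Mul(20, Mul(Rational(1, 8), Pow(3, Rational(1, 2)))), 16) = Mul(Mul(Rational(5, 2), Pow(3, Rational(1, 2))), 16) = Mul(40, Pow(3, Rational(1, 2)))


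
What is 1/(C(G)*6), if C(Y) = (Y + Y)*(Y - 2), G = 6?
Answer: 1/288 ≈ 0.0034722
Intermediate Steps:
C(Y) = 2*Y*(-2 + Y) (C(Y) = (2*Y)*(-2 + Y) = 2*Y*(-2 + Y))
1/(C(G)*6) = 1/((2*6*(-2 + 6))*6) = 1/((2*6*4)*6) = 1/(48*6) = 1/288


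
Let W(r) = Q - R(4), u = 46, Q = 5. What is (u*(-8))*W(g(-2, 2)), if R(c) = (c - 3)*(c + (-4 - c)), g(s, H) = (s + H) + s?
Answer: -3312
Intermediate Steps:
g(s, H) = H + 2*s (g(s, H) = (H + s) + s = H + 2*s)
R(c) = 12 - 4*c (R(c) = (-3 + c)*(-4) = 12 - 4*c)
W(r) = 9 (W(r) = 5 - (12 - 4*4) = 5 - (12 - 16) = 5 - 1*(-4) = 5 + 4 = 9)
(u*(-8))*W(g(-2, 2)) = (46*(-8))*9 = -368*9 = -3312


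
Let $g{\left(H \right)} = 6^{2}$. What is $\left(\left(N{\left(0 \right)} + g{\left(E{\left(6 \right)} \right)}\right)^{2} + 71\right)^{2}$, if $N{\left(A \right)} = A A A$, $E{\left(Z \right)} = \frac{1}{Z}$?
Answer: $1868689$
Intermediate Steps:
$N{\left(A \right)} = A^{3}$ ($N{\left(A \right)} = A^{2} A = A^{3}$)
$g{\left(H \right)} = 36$
$\left(\left(N{\left(0 \right)} + g{\left(E{\left(6 \right)} \right)}\right)^{2} + 71\right)^{2} = \left(\left(0^{3} + 36\right)^{2} + 71\right)^{2} = \left(\left(0 + 36\right)^{2} + 71\right)^{2} = \left(36^{2} + 71\right)^{2} = \left(1296 + 71\right)^{2} = 1367^{2} = 1868689$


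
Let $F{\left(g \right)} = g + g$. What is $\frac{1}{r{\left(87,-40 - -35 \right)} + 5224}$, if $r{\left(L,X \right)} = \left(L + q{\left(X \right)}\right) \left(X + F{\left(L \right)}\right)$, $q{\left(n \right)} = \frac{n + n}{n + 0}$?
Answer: $\frac{1}{20265} \approx 4.9346 \cdot 10^{-5}$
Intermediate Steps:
$F{\left(g \right)} = 2 g$
$q{\left(n \right)} = 2$ ($q{\left(n \right)} = \frac{2 n}{n} = 2$)
$r{\left(L,X \right)} = \left(2 + L\right) \left(X + 2 L\right)$ ($r{\left(L,X \right)} = \left(L + 2\right) \left(X + 2 L\right) = \left(2 + L\right) \left(X + 2 L\right)$)
$\frac{1}{r{\left(87,-40 - -35 \right)} + 5224} = \frac{1}{\left(2 \left(-40 - -35\right) + 2 \cdot 87^{2} + 4 \cdot 87 + 87 \left(-40 - -35\right)\right) + 5224} = \frac{1}{\left(2 \left(-40 + 35\right) + 2 \cdot 7569 + 348 + 87 \left(-40 + 35\right)\right) + 5224} = \frac{1}{\left(2 \left(-5\right) + 15138 + 348 + 87 \left(-5\right)\right) + 5224} = \frac{1}{\left(-10 + 15138 + 348 - 435\right) + 5224} = \frac{1}{15041 + 5224} = \frac{1}{20265}$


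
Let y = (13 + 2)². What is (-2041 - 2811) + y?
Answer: -4627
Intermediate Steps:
y = 225 (y = 15² = 225)
(-2041 - 2811) + y = (-2041 - 2811) + 225 = -4852 + 225 = -4627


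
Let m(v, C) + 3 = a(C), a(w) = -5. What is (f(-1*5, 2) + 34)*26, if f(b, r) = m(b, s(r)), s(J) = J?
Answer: 676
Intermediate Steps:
m(v, C) = -8 (m(v, C) = -3 - 5 = -8)
f(b, r) = -8
(f(-1*5, 2) + 34)*26 = (-8 + 34)*26 = 26*26 = 676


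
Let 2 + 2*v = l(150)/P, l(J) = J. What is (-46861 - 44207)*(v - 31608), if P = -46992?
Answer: 11272474470567/3916 ≈ 2.8786e+9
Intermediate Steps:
v = -15689/15664 (v = -1 + (150/(-46992))/2 = -1 + (150*(-1/46992))/2 = -1 + (1/2)*(-25/7832) = -1 - 25/15664 = -15689/15664 ≈ -1.0016)
(-46861 - 44207)*(v - 31608) = (-46861 - 44207)*(-15689/15664 - 31608) = -91068*(-495123401/15664) = 11272474470567/3916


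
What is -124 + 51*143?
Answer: 7169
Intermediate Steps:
-124 + 51*143 = -124 + 7293 = 7169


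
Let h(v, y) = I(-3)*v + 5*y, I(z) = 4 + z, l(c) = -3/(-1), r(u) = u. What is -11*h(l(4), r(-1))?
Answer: 22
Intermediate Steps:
l(c) = 3 (l(c) = -3*(-1) = 3)
h(v, y) = v + 5*y (h(v, y) = (4 - 3)*v + 5*y = 1*v + 5*y = v + 5*y)
-11*h(l(4), r(-1)) = -11*(3 + 5*(-1)) = -11*(3 - 5) = -11*(-2) = 22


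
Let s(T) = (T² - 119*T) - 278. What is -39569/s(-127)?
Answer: -39569/30964 ≈ -1.2779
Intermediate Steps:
s(T) = -278 + T² - 119*T
-39569/s(-127) = -39569/(-278 + (-127)² - 119*(-127)) = -39569/(-278 + 16129 + 15113) = -39569/30964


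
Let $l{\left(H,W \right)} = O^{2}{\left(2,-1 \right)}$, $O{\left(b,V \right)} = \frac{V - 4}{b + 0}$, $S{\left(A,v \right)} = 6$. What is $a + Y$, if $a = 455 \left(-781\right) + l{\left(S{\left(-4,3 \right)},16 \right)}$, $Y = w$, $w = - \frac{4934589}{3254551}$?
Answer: $- \frac{4626022257001}{13018204} \approx -3.5535 \cdot 10^{5}$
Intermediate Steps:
$w = - \frac{4934589}{3254551}$ ($w = \left(-4934589\right) \frac{1}{3254551} = - \frac{4934589}{3254551} \approx -1.5162$)
$O{\left(b,V \right)} = \frac{-4 + V}{b}$
$l{\left(H,W \right)} = \frac{25}{4}$ ($l{\left(H,W \right)} = \left(\frac{-4 - 1}{2}\right)^{2} = \left(\frac{1}{2} \left(-5\right)\right)^{2} = \left(- \frac{5}{2}\right)^{2} = \frac{25}{4}$)
$Y = - \frac{4934589}{3254551} \approx -1.5162$
$a = - \frac{1421395}{4}$ ($a = 455 \left(-781\right) + \frac{25}{4} = -355355 + \frac{25}{4} = - \frac{1421395}{4} \approx -3.5535 \cdot 10^{5}$)
$a + Y = - \frac{1421395}{4} - \frac{4934589}{3254551} = - \frac{4626022257001}{13018204}$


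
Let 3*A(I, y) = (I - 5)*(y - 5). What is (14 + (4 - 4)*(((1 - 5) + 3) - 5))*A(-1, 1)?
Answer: 112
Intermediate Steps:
A(I, y) = (-5 + I)*(-5 + y)/3 (A(I, y) = ((I - 5)*(y - 5))/3 = ((-5 + I)*(-5 + y))/3 = (-5 + I)*(-5 + y)/3)
(14 + (4 - 4)*(((1 - 5) + 3) - 5))*A(-1, 1) = (14 + (4 - 4)*(((1 - 5) + 3) - 5))*(25/3 - 5/3*(-1) - 5/3*1 + (1/3)*(-1)*1) = (14 + 0*((-4 + 3) - 5))*(25/3 + 5/3 - 5/3 - 1/3) = (14 + 0*(-1 - 5))*8 = (14 + 0*(-6))*8 = (14 + 0)*8 = 14*8 = 112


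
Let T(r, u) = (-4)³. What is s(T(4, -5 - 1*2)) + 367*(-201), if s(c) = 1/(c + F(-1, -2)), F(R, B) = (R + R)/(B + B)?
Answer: -9368411/127 ≈ -73767.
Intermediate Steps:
F(R, B) = R/B (F(R, B) = (2*R)/((2*B)) = (2*R)*(1/(2*B)) = R/B)
T(r, u) = -64
s(c) = 1/(½ + c) (s(c) = 1/(c - 1/(-2)) = 1/(c - 1*(-½)) = 1/(c + ½) = 1/(½ + c))
s(T(4, -5 - 1*2)) + 367*(-201) = 2/(1 + 2*(-64)) + 367*(-201) = 2/(1 - 128) - 73767 = 2/(-127) - 73767 = 2*(-1/127) - 73767 = -2/127 - 73767 = -9368411/127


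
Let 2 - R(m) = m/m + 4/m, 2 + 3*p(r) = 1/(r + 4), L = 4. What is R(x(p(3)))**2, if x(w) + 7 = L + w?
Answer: 1600/361 ≈ 4.4321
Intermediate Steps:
p(r) = -2/3 + 1/(3*(4 + r)) (p(r) = -2/3 + 1/(3*(r + 4)) = -2/3 + 1/(3*(4 + r)))
x(w) = -3 + w (x(w) = -7 + (4 + w) = -3 + w)
R(m) = 1 - 4/m (R(m) = 2 - (m/m + 4/m) = 2 - (1 + 4/m) = 2 + (-1 - 4/m) = 1 - 4/m)
R(x(p(3)))**2 = ((-4 + (-3 + (-7 - 2*3)/(3*(4 + 3))))/(-3 + (-7 - 2*3)/(3*(4 + 3))))**2 = ((-4 + (-3 + (1/3)*(-7 - 6)/7))/(-3 + (1/3)*(-7 - 6)/7))**2 = ((-4 + (-3 + (1/3)*(1/7)*(-13)))/(-3 + (1/3)*(1/7)*(-13)))**2 = ((-4 + (-3 - 13/21))/(-3 - 13/21))**2 = ((-4 - 76/21)/(-76/21))**2 = (-21/76*(-160/21))**2 = (40/19)**2 = 1600/361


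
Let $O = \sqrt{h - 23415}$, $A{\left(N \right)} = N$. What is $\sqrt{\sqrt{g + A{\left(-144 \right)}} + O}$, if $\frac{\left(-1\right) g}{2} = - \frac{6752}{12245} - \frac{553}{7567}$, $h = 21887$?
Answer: $\frac{\sqrt{13236845} \sqrt{i} \sqrt{\sqrt{25011986849764370} + 26473690 \sqrt{382}}}{13236845} \approx 5.0516 + 5.0516 i$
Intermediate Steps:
$g = \frac{16532534}{13236845}$ ($g = - 2 \left(- \frac{6752}{12245} - \frac{553}{7567}\right) = - 2 \left(\left(-6752\right) \frac{1}{12245} - \frac{79}{1081}\right) = - 2 \left(- \frac{6752}{12245} - \frac{79}{1081}\right) = \left(-2\right) \left(- \frac{8266267}{13236845}\right) = \frac{16532534}{13236845} \approx 1.249$)
$O = 2 i \sqrt{382}$ ($O = \sqrt{21887 - 23415} = \sqrt{-1528} = 2 i \sqrt{382} \approx 39.09 i$)
$\sqrt{\sqrt{g + A{\left(-144 \right)}} + O} = \sqrt{\sqrt{\frac{16532534}{13236845} - 144} + 2 i \sqrt{382}} = \sqrt{\sqrt{- \frac{1889573146}{13236845}} + 2 i \sqrt{382}} = \sqrt{\frac{i \sqrt{25011986849764370}}{13236845} + 2 i \sqrt{382}} = \sqrt{2 i \sqrt{382} + \frac{i \sqrt{25011986849764370}}{13236845}}$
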